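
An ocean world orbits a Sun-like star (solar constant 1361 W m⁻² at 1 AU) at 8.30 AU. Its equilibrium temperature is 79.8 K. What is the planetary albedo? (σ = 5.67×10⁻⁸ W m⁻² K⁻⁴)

A ≈ 0.53

Flux at 8.30 AU: S = 1361/8.30² = 19.8 W m⁻².
From T_eq⁴ = S(1−A)/(4σ): 1−A = 4σT_eq⁴/S.
1−A = 4 × 5.67×10⁻⁸ × (79.8)⁴ / 19.8 = 0.466.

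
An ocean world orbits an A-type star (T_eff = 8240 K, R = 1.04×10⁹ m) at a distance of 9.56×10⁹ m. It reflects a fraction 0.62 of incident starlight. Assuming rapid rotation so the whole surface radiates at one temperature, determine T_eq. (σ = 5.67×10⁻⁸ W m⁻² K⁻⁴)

T_eq ≈ 1510 K

L = 4πR_⋆²σT_⋆⁴ = 4π(1.04×10⁹)² × 5.67×10⁻⁸ × (8240)⁴ = 3.55×10²⁷ W.
S = L/(4πd²) = 3.09×10⁶ W m⁻².
Energy balance: absorbed = emitted ⇒ πR²·S(1−A) = 4πR²·σT_eq⁴, so T_eq⁴ = S(1−A)/(4σ).
T_eq = [3.09×10⁶ × 0.38 / (4 × 5.67×10⁻⁸)]^(1/4) = (5.18×10¹²)^(1/4) = 1510 K.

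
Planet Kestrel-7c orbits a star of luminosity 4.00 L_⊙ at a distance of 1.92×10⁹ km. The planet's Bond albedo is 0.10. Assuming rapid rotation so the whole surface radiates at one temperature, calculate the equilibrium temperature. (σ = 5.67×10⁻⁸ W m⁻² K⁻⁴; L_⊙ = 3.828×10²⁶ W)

d = 1.92×10⁹ km = 1.92×10¹² m.
L = 4.00 × 3.828×10²⁶ = 1.53×10²⁷ W.
Flux: S = L/(4πd²) = 1.53×10²⁷/(4π×(1.92×10¹²)²) = 33.1 W m⁻².
Energy balance: absorbed = emitted ⇒ πR²·S(1−A) = 4πR²·σT_eq⁴, so T_eq⁴ = S(1−A)/(4σ).
T_eq = [33.1 × 0.90 / (4 × 5.67×10⁻⁸)]^(1/4) = (1.31×10⁸)^(1/4) = 107 K.

T_eq ≈ 107 K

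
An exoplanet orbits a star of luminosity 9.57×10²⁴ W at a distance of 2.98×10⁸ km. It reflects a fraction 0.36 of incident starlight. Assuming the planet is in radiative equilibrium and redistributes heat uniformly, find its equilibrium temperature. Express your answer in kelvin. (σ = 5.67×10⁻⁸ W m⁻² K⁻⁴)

T_eq ≈ 70.1 K

d = 2.98×10⁸ km = 2.98×10¹¹ m.
Flux: S = L/(4πd²) = 9.57×10²⁴/(4π×(2.98×10¹¹)²) = 8.58 W m⁻².
Energy balance: absorbed = emitted ⇒ πR²·S(1−A) = 4πR²·σT_eq⁴, so T_eq⁴ = S(1−A)/(4σ).
T_eq = [8.58 × 0.64 / (4 × 5.67×10⁻⁸)]^(1/4) = (2.42×10⁷)^(1/4) = 70.1 K.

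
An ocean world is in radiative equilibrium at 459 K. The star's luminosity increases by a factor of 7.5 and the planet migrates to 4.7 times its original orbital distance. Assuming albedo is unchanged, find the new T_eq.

T_eq ≈ 350 K

T_eq ∝ L^(1/4) · d^(−1/2).
T′ = 459 × 7.5^(1/4) / 4.7^(1/2) = 350 K.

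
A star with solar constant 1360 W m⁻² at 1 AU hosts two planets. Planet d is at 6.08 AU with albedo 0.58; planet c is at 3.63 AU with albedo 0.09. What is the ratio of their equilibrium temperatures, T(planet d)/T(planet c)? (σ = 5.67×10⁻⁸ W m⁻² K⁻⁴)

T_eq = [S₀(1−A)/(4σd²)]^(1/4), so T ∝ (1−A)^(1/4) / √d.
T₁ = [1360×0.42/(4×5.67×10⁻⁸×6.08²)]^(1/4) = 90.85 K.
T₂ = [1360×0.91/(4×5.67×10⁻⁸×3.63²)]^(1/4) = 142.65 K.

T₁/T₂ ≈ 0.637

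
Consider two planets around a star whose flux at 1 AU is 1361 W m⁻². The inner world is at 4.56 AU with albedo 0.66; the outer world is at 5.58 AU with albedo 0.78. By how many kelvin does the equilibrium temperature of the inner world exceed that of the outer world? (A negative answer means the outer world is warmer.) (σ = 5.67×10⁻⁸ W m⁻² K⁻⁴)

T_eq = [S₀(1−A)/(4σd²)]^(1/4), so T ∝ (1−A)^(1/4) / √d.
T₁ = [1361×0.34/(4×5.67×10⁻⁸×4.56²)]^(1/4) = 99.53 K.
T₂ = [1361×0.22/(4×5.67×10⁻⁸×5.58²)]^(1/4) = 80.69 K.

ΔT ≈ 18.8 K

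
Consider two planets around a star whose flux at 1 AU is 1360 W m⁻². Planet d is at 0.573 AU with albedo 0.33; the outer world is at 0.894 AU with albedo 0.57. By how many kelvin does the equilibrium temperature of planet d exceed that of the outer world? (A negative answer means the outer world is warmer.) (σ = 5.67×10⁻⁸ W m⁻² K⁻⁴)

T_eq = [S₀(1−A)/(4σd²)]^(1/4), so T ∝ (1−A)^(1/4) / √d.
T₁ = [1360×0.67/(4×5.67×10⁻⁸×0.573²)]^(1/4) = 332.59 K.
T₂ = [1360×0.43/(4×5.67×10⁻⁸×0.894²)]^(1/4) = 238.33 K.

ΔT ≈ 94.3 K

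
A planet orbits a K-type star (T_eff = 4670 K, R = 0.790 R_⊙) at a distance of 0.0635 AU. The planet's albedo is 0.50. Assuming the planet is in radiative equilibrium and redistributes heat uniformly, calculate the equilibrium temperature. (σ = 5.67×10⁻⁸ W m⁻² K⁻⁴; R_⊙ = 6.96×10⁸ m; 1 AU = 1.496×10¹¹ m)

T_eq ≈ 668 K

R_⋆ = 0.790 × 6.96×10⁸ = 5.50×10⁸ m.
d = 0.0635 AU = 9.50×10⁹ m.
L = 4πR_⋆²σT_⋆⁴ = 4π(5.50×10⁸)² × 5.67×10⁻⁸ × (4670)⁴ = 1.02×10²⁶ W.
S = L/(4πd²) = 9.03×10⁴ W m⁻².
Energy balance: absorbed = emitted ⇒ πR²·S(1−A) = 4πR²·σT_eq⁴, so T_eq⁴ = S(1−A)/(4σ).
T_eq = [9.03×10⁴ × 0.50 / (4 × 5.67×10⁻⁸)]^(1/4) = (1.99×10¹¹)^(1/4) = 668 K.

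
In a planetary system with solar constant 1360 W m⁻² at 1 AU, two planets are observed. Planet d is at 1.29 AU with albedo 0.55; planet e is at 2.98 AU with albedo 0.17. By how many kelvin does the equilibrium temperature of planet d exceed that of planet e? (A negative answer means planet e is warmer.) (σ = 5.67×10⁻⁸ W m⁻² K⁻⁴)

ΔT ≈ 46.8 K

T_eq = [S₀(1−A)/(4σd²)]^(1/4), so T ∝ (1−A)^(1/4) / √d.
T₁ = [1360×0.45/(4×5.67×10⁻⁸×1.29²)]^(1/4) = 200.67 K.
T₂ = [1360×0.83/(4×5.67×10⁻⁸×2.98²)]^(1/4) = 153.86 K.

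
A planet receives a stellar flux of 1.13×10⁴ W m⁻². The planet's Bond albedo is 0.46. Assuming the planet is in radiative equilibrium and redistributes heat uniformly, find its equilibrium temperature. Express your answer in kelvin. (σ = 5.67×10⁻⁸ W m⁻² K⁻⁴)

Energy balance: absorbed = emitted ⇒ πR²·S(1−A) = 4πR²·σT_eq⁴, so T_eq⁴ = S(1−A)/(4σ).
T_eq = [1.13×10⁴ × 0.54 / (4 × 5.67×10⁻⁸)]^(1/4) = (2.69×10¹⁰)^(1/4) = 405 K.

T_eq ≈ 405 K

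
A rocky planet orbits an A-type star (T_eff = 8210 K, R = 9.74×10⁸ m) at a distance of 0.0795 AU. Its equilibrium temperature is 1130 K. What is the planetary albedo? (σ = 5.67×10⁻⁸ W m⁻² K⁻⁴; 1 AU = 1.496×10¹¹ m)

d = 0.0795 AU = 1.19×10¹⁰ m.
L = 4πR_⋆²σT_⋆⁴ = 4π(9.74×10⁸)² × 5.67×10⁻⁸ × (8210)⁴ = 3.07×10²⁷ W.
S = L/(4πd²) = 1.73×10⁶ W m⁻².
From T_eq⁴ = S(1−A)/(4σ): 1−A = 4σT_eq⁴/S.
1−A = 4 × 5.67×10⁻⁸ × (1130)⁴ / 1.73×10⁶ = 0.214.

A ≈ 0.79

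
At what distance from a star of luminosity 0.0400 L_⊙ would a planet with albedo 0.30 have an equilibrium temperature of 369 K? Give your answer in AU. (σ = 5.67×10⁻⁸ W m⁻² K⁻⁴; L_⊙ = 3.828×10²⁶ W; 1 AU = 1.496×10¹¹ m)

d ≈ 0.0952 AU

L = 0.0400 × 3.828×10²⁶ = 1.53×10²⁵ W.
From T_eq⁴ = L(1−A)/(16πσd²): d = √[L(1−A)/(16πσT_eq⁴)].
d = √[1.53×10²⁵ × 0.70 / (16π × 5.67×10⁻⁸ × (369)⁴)] = 1.42×10¹⁰ m = 0.0952 AU.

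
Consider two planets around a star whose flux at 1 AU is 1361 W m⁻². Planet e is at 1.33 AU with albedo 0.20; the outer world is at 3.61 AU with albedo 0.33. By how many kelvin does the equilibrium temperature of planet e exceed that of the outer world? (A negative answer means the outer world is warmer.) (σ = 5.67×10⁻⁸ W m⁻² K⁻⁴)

T_eq = [S₀(1−A)/(4σd²)]^(1/4), so T ∝ (1−A)^(1/4) / √d.
T₁ = [1361×0.80/(4×5.67×10⁻⁸×1.33²)]^(1/4) = 228.24 K.
T₂ = [1361×0.67/(4×5.67×10⁻⁸×3.61²)]^(1/4) = 132.53 K.

ΔT ≈ 95.7 K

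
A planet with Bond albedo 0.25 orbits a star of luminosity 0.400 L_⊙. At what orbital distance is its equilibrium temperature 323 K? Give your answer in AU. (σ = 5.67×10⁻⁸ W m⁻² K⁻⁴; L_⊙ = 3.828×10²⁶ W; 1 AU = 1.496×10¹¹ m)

L = 0.400 × 3.828×10²⁶ = 1.53×10²⁶ W.
From T_eq⁴ = L(1−A)/(16πσd²): d = √[L(1−A)/(16πσT_eq⁴)].
d = √[1.53×10²⁶ × 0.75 / (16π × 5.67×10⁻⁸ × (323)⁴)] = 6.08×10¹⁰ m = 0.407 AU.

d ≈ 0.407 AU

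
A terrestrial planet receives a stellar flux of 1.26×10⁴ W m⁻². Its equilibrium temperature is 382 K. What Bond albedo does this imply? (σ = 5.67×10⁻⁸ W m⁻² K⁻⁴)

A ≈ 0.62

From T_eq⁴ = S(1−A)/(4σ): 1−A = 4σT_eq⁴/S.
1−A = 4 × 5.67×10⁻⁸ × (382)⁴ / 1.26×10⁴ = 0.383.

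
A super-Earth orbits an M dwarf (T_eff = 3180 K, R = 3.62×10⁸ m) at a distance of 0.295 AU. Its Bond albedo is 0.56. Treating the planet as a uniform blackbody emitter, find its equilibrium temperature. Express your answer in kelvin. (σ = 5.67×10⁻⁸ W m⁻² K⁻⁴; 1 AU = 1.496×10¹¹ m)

d = 0.295 AU = 4.41×10¹⁰ m.
L = 4πR_⋆²σT_⋆⁴ = 4π(3.62×10⁸)² × 5.67×10⁻⁸ × (3180)⁴ = 9.55×10²⁴ W.
S = L/(4πd²) = 390 W m⁻².
Energy balance: absorbed = emitted ⇒ πR²·S(1−A) = 4πR²·σT_eq⁴, so T_eq⁴ = S(1−A)/(4σ).
T_eq = [390 × 0.44 / (4 × 5.67×10⁻⁸)]^(1/4) = (7.57×10⁸)^(1/4) = 166 K.

T_eq ≈ 166 K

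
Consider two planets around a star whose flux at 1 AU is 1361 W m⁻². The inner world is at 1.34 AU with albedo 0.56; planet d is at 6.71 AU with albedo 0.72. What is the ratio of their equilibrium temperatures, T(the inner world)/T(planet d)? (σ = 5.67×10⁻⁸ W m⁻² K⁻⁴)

T₁/T₂ ≈ 2.505

T_eq = [S₀(1−A)/(4σd²)]^(1/4), so T ∝ (1−A)^(1/4) / √d.
T₁ = [1361×0.44/(4×5.67×10⁻⁸×1.34²)]^(1/4) = 195.82 K.
T₂ = [1361×0.28/(4×5.67×10⁻⁸×6.71²)]^(1/4) = 78.16 K.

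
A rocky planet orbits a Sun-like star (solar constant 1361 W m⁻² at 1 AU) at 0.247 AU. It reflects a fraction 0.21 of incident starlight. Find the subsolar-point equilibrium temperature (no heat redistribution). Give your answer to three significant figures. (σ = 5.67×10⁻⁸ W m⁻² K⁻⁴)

T_ss ≈ 747 K

Flux at 0.247 AU: S = 1361/0.247² = 2.23×10⁴ W m⁻².
At the subsolar point the surface absorbs S(1−A) and emits σT⁴ per unit area — no factor of 4, since only the local patch is in balance.
T = [2.23×10⁴ × 0.79 / 5.67×10⁻⁸]^(1/4) = (3.11×10¹¹)^(1/4) = 747 K.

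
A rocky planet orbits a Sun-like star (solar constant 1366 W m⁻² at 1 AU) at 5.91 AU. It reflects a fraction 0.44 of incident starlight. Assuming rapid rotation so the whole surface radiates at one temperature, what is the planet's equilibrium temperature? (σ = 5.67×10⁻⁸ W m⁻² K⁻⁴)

Flux at 5.91 AU: S = 1366/5.91² = 39.1 W m⁻².
Energy balance: absorbed = emitted ⇒ πR²·S(1−A) = 4πR²·σT_eq⁴, so T_eq⁴ = S(1−A)/(4σ).
T_eq = [39.1 × 0.56 / (4 × 5.67×10⁻⁸)]^(1/4) = (9.66×10⁷)^(1/4) = 99.1 K.

T_eq ≈ 99.1 K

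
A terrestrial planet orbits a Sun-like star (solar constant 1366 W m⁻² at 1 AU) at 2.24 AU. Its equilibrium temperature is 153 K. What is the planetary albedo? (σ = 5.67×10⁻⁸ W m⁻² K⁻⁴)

Flux at 2.24 AU: S = 1366/2.24² = 272 W m⁻².
From T_eq⁴ = S(1−A)/(4σ): 1−A = 4σT_eq⁴/S.
1−A = 4 × 5.67×10⁻⁸ × (153)⁴ / 272 = 0.457.

A ≈ 0.54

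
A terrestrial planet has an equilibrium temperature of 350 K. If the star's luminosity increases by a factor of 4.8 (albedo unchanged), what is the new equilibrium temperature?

T_eq ≈ 518 K

T_eq ∝ L^(1/4) · d^(−1/2).
T′ = 350 × 4.8^(1/4) = 518 K.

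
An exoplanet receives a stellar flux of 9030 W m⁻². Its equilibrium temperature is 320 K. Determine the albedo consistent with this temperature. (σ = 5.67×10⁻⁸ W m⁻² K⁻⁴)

A ≈ 0.74

From T_eq⁴ = S(1−A)/(4σ): 1−A = 4σT_eq⁴/S.
1−A = 4 × 5.67×10⁻⁸ × (320)⁴ / 9030 = 0.263.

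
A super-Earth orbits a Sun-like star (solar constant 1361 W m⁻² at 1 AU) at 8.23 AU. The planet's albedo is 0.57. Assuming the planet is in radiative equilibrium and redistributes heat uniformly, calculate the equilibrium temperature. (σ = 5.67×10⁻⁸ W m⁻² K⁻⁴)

T_eq ≈ 78.6 K

Flux at 8.23 AU: S = 1361/8.23² = 20.1 W m⁻².
Energy balance: absorbed = emitted ⇒ πR²·S(1−A) = 4πR²·σT_eq⁴, so T_eq⁴ = S(1−A)/(4σ).
T_eq = [20.1 × 0.43 / (4 × 5.67×10⁻⁸)]^(1/4) = (3.81×10⁷)^(1/4) = 78.6 K.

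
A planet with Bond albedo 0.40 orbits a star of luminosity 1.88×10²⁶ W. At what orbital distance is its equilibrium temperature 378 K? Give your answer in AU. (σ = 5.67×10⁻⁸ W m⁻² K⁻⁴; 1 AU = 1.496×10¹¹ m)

From T_eq⁴ = L(1−A)/(16πσd²): d = √[L(1−A)/(16πσT_eq⁴)].
d = √[1.88×10²⁶ × 0.60 / (16π × 5.67×10⁻⁸ × (378)⁴)] = 4.40×10¹⁰ m = 0.294 AU.

d ≈ 0.294 AU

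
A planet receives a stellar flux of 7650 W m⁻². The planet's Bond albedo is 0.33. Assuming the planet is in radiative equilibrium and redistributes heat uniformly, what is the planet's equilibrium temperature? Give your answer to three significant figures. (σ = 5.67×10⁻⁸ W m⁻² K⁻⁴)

Energy balance: absorbed = emitted ⇒ πR²·S(1−A) = 4πR²·σT_eq⁴, so T_eq⁴ = S(1−A)/(4σ).
T_eq = [7650 × 0.67 / (4 × 5.67×10⁻⁸)]^(1/4) = (2.26×10¹⁰)^(1/4) = 388 K.

T_eq ≈ 388 K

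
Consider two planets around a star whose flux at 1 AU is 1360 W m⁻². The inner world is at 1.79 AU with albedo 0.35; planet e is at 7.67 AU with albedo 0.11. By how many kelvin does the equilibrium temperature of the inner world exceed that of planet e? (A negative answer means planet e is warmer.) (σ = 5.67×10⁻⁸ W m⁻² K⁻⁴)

T_eq = [S₀(1−A)/(4σd²)]^(1/4), so T ∝ (1−A)^(1/4) / √d.
T₁ = [1360×0.65/(4×5.67×10⁻⁸×1.79²)]^(1/4) = 186.76 K.
T₂ = [1360×0.89/(4×5.67×10⁻⁸×7.67²)]^(1/4) = 97.59 K.

ΔT ≈ 89.2 K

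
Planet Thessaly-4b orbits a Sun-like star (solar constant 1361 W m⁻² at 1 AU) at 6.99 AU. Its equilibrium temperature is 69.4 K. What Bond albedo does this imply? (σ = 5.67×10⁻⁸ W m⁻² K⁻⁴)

A ≈ 0.81

Flux at 6.99 AU: S = 1361/6.99² = 27.9 W m⁻².
From T_eq⁴ = S(1−A)/(4σ): 1−A = 4σT_eq⁴/S.
1−A = 4 × 5.67×10⁻⁸ × (69.4)⁴ / 27.9 = 0.189.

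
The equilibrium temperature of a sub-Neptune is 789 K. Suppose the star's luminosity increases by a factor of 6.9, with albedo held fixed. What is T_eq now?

T_eq ∝ L^(1/4) · d^(−1/2).
T′ = 789 × 6.9^(1/4) = 1280 K.

T_eq ≈ 1280 K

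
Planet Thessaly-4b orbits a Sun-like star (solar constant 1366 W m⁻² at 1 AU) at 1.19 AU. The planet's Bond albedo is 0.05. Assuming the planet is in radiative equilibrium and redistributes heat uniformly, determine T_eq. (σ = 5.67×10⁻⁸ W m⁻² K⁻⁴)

T_eq ≈ 252 K

Flux at 1.19 AU: S = 1366/1.19² = 965 W m⁻².
Energy balance: absorbed = emitted ⇒ πR²·S(1−A) = 4πR²·σT_eq⁴, so T_eq⁴ = S(1−A)/(4σ).
T_eq = [965 × 0.95 / (4 × 5.67×10⁻⁸)]^(1/4) = (4.04×10⁹)^(1/4) = 252 K.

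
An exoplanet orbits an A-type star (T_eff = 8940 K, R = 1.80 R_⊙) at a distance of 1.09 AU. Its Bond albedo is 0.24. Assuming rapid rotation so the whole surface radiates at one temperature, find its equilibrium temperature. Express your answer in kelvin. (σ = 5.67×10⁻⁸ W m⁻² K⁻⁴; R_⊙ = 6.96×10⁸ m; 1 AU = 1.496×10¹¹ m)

T_eq ≈ 517 K

R_⋆ = 1.80 × 6.96×10⁸ = 1.25×10⁹ m.
d = 1.09 AU = 1.63×10¹¹ m.
L = 4πR_⋆²σT_⋆⁴ = 4π(1.25×10⁹)² × 5.67×10⁻⁸ × (8940)⁴ = 7.14×10²⁷ W.
S = L/(4πd²) = 2.14×10⁴ W m⁻².
Energy balance: absorbed = emitted ⇒ πR²·S(1−A) = 4πR²·σT_eq⁴, so T_eq⁴ = S(1−A)/(4σ).
T_eq = [2.14×10⁴ × 0.76 / (4 × 5.67×10⁻⁸)]^(1/4) = (7.16×10¹⁰)^(1/4) = 517 K.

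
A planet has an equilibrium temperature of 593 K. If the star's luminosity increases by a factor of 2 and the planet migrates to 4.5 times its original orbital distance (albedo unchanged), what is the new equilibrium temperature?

T_eq ∝ L^(1/4) · d^(−1/2).
T′ = 593 × 2^(1/4) / 4.5^(1/2) = 332 K.

T_eq ≈ 332 K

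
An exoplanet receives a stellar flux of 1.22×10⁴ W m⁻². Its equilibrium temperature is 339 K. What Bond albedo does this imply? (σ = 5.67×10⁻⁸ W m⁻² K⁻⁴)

From T_eq⁴ = S(1−A)/(4σ): 1−A = 4σT_eq⁴/S.
1−A = 4 × 5.67×10⁻⁸ × (339)⁴ / 1.22×10⁴ = 0.246.

A ≈ 0.75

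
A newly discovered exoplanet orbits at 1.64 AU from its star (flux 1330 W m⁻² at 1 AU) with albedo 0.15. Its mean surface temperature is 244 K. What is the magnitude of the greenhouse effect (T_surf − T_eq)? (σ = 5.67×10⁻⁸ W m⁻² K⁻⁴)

S = 1330/1.64² = 494.5 W m⁻².
T_eq = [S(1−A)/(4σ)]^(1/4) = [494.5×0.85/(4×5.67×10⁻⁸)]^(1/4) = 207.5 K.
ΔT = T_surf − T_eq = 244 − 207.5.

ΔT ≈ 36.5 K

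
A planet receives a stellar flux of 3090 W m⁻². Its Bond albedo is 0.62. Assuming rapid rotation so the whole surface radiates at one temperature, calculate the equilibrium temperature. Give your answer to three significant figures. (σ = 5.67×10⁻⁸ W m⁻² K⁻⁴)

T_eq ≈ 268 K

Energy balance: absorbed = emitted ⇒ πR²·S(1−A) = 4πR²·σT_eq⁴, so T_eq⁴ = S(1−A)/(4σ).
T_eq = [3090 × 0.38 / (4 × 5.67×10⁻⁸)]^(1/4) = (5.18×10⁹)^(1/4) = 268 K.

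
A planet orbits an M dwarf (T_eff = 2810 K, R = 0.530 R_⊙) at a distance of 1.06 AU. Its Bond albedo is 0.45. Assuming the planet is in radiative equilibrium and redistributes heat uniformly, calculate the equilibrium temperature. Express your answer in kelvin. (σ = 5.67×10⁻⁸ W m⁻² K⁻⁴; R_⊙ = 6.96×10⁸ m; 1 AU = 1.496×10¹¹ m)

R_⋆ = 0.530 × 6.96×10⁸ = 3.69×10⁸ m.
d = 1.06 AU = 1.59×10¹¹ m.
L = 4πR_⋆²σT_⋆⁴ = 4π(3.69×10⁸)² × 5.67×10⁻⁸ × (2810)⁴ = 6.04×10²⁴ W.
S = L/(4πd²) = 19.1 W m⁻².
Energy balance: absorbed = emitted ⇒ πR²·S(1−A) = 4πR²·σT_eq⁴, so T_eq⁴ = S(1−A)/(4σ).
T_eq = [19.1 × 0.55 / (4 × 5.67×10⁻⁸)]^(1/4) = (4.64×10⁷)^(1/4) = 82.5 K.

T_eq ≈ 82.5 K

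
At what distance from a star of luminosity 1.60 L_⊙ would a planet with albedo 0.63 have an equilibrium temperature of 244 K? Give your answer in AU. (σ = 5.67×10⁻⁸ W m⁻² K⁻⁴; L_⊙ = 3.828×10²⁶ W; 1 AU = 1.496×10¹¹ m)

d ≈ 1.00 AU

L = 1.60 × 3.828×10²⁶ = 6.12×10²⁶ W.
From T_eq⁴ = L(1−A)/(16πσd²): d = √[L(1−A)/(16πσT_eq⁴)].
d = √[6.12×10²⁶ × 0.37 / (16π × 5.67×10⁻⁸ × (244)⁴)] = 1.50×10¹¹ m = 1.00 AU.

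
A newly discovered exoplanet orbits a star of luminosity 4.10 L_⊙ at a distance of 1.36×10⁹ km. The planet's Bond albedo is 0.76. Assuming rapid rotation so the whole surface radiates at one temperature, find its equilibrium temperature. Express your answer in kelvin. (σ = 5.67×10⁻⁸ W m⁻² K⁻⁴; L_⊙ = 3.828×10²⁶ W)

d = 1.36×10⁹ km = 1.36×10¹² m.
L = 4.10 × 3.828×10²⁶ = 1.57×10²⁷ W.
Flux: S = L/(4πd²) = 1.57×10²⁷/(4π×(1.36×10¹²)²) = 67.5 W m⁻².
Energy balance: absorbed = emitted ⇒ πR²·S(1−A) = 4πR²·σT_eq⁴, so T_eq⁴ = S(1−A)/(4σ).
T_eq = [67.5 × 0.24 / (4 × 5.67×10⁻⁸)]^(1/4) = (7.15×10⁷)^(1/4) = 91.9 K.

T_eq ≈ 91.9 K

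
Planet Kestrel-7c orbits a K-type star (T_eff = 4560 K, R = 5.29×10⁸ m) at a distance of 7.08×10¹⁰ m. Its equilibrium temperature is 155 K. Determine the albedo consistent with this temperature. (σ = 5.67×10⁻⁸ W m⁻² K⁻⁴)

A ≈ 0.90

L = 4πR_⋆²σT_⋆⁴ = 4π(5.29×10⁸)² × 5.67×10⁻⁸ × (4560)⁴ = 8.62×10²⁵ W.
S = L/(4πd²) = 1370 W m⁻².
From T_eq⁴ = S(1−A)/(4σ): 1−A = 4σT_eq⁴/S.
1−A = 4 × 5.67×10⁻⁸ × (155)⁴ / 1370 = 0.096.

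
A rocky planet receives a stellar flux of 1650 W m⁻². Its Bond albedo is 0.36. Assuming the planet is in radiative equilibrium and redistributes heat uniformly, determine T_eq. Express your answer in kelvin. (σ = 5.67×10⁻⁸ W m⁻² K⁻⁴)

Energy balance: absorbed = emitted ⇒ πR²·S(1−A) = 4πR²·σT_eq⁴, so T_eq⁴ = S(1−A)/(4σ).
T_eq = [1650 × 0.64 / (4 × 5.67×10⁻⁸)]^(1/4) = (4.66×10⁹)^(1/4) = 261 K.

T_eq ≈ 261 K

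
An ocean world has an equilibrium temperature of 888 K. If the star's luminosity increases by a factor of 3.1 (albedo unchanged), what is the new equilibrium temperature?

T_eq ≈ 1180 K

T_eq ∝ L^(1/4) · d^(−1/2).
T′ = 888 × 3.1^(1/4) = 1180 K.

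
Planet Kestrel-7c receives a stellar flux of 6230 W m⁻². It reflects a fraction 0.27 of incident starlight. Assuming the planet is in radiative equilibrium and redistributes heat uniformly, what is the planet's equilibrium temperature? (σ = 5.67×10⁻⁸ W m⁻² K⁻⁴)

T_eq ≈ 376 K

Energy balance: absorbed = emitted ⇒ πR²·S(1−A) = 4πR²·σT_eq⁴, so T_eq⁴ = S(1−A)/(4σ).
T_eq = [6230 × 0.73 / (4 × 5.67×10⁻⁸)]^(1/4) = (2.01×10¹⁰)^(1/4) = 376 K.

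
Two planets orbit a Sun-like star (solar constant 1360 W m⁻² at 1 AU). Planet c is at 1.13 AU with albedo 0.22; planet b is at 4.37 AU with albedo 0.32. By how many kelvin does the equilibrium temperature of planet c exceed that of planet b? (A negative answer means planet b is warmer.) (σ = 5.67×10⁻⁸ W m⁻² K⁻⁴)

ΔT ≈ 125.1 K

T_eq = [S₀(1−A)/(4σd²)]^(1/4), so T ∝ (1−A)^(1/4) / √d.
T₁ = [1360×0.78/(4×5.67×10⁻⁸×1.13²)]^(1/4) = 246.01 K.
T₂ = [1360×0.68/(4×5.67×10⁻⁸×4.37²)]^(1/4) = 120.88 K.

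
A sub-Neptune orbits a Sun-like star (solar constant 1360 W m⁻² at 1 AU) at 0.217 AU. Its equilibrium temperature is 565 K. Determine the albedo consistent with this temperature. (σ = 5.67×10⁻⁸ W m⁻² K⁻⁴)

A ≈ 0.20

Flux at 0.217 AU: S = 1360/0.217² = 2.89×10⁴ W m⁻².
From T_eq⁴ = S(1−A)/(4σ): 1−A = 4σT_eq⁴/S.
1−A = 4 × 5.67×10⁻⁸ × (565)⁴ / 2.89×10⁴ = 0.800.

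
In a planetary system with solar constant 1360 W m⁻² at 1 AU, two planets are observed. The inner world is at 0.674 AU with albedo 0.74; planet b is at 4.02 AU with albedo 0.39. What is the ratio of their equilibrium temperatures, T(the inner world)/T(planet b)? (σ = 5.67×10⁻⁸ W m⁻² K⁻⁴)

T₁/T₂ ≈ 1.973

T_eq = [S₀(1−A)/(4σd²)]^(1/4), so T ∝ (1−A)^(1/4) / √d.
T₁ = [1360×0.26/(4×5.67×10⁻⁸×0.674²)]^(1/4) = 242.04 K.
T₂ = [1360×0.61/(4×5.67×10⁻⁸×4.02²)]^(1/4) = 122.66 K.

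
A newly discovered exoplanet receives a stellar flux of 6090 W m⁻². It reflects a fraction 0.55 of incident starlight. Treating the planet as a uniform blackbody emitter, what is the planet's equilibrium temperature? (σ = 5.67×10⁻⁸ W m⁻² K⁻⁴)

T_eq ≈ 332 K

Energy balance: absorbed = emitted ⇒ πR²·S(1−A) = 4πR²·σT_eq⁴, so T_eq⁴ = S(1−A)/(4σ).
T_eq = [6090 × 0.45 / (4 × 5.67×10⁻⁸)]^(1/4) = (1.21×10¹⁰)^(1/4) = 332 K.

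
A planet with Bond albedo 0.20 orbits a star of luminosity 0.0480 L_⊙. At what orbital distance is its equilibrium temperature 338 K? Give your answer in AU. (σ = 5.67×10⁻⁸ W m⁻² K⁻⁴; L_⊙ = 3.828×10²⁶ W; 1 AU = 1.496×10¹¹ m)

d ≈ 0.133 AU

L = 0.0480 × 3.828×10²⁶ = 1.84×10²⁵ W.
From T_eq⁴ = L(1−A)/(16πσd²): d = √[L(1−A)/(16πσT_eq⁴)].
d = √[1.84×10²⁵ × 0.80 / (16π × 5.67×10⁻⁸ × (338)⁴)] = 1.99×10¹⁰ m = 0.133 AU.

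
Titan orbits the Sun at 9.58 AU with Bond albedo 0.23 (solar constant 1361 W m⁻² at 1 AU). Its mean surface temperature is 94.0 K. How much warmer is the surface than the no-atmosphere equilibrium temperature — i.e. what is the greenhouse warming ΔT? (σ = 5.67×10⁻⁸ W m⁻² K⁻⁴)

ΔT ≈ 9.8 K

S = 1361/9.58² = 14.83 W m⁻².
T_eq = [S(1−A)/(4σ)]^(1/4) = [14.83×0.77/(4×5.67×10⁻⁸)]^(1/4) = 84.2 K.
ΔT = T_surf − T_eq = 94 − 84.2.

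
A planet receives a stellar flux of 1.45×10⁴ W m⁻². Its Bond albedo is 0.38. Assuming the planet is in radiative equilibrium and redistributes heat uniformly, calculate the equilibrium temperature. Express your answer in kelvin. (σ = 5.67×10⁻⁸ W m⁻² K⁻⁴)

Energy balance: absorbed = emitted ⇒ πR²·S(1−A) = 4πR²·σT_eq⁴, so T_eq⁴ = S(1−A)/(4σ).
T_eq = [1.45×10⁴ × 0.62 / (4 × 5.67×10⁻⁸)]^(1/4) = (3.96×10¹⁰)^(1/4) = 446 K.

T_eq ≈ 446 K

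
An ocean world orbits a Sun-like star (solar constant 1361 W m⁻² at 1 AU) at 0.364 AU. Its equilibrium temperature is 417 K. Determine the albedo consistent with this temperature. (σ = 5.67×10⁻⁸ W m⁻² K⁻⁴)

A ≈ 0.33

Flux at 0.364 AU: S = 1361/0.364² = 1.03×10⁴ W m⁻².
From T_eq⁴ = S(1−A)/(4σ): 1−A = 4σT_eq⁴/S.
1−A = 4 × 5.67×10⁻⁸ × (417)⁴ / 1.03×10⁴ = 0.668.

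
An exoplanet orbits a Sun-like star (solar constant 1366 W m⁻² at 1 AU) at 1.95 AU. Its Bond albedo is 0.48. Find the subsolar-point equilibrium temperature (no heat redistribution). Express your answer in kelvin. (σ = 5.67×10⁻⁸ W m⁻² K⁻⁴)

Flux at 1.95 AU: S = 1366/1.95² = 359 W m⁻².
At the subsolar point the surface absorbs S(1−A) and emits σT⁴ per unit area — no factor of 4, since only the local patch is in balance.
T = [359 × 0.52 / 5.67×10⁻⁸]^(1/4) = (3.29×10⁹)^(1/4) = 240 K.

T_ss ≈ 240 K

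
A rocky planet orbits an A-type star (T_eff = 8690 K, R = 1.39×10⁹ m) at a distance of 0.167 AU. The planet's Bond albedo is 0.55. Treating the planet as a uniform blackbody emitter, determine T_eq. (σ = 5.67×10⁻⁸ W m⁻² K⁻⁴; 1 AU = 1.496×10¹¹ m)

T_eq ≈ 1190 K

d = 0.167 AU = 2.50×10¹⁰ m.
L = 4πR_⋆²σT_⋆⁴ = 4π(1.39×10⁹)² × 5.67×10⁻⁸ × (8690)⁴ = 7.85×10²⁷ W.
S = L/(4πd²) = 1.00×10⁶ W m⁻².
Energy balance: absorbed = emitted ⇒ πR²·S(1−A) = 4πR²·σT_eq⁴, so T_eq⁴ = S(1−A)/(4σ).
T_eq = [1.00×10⁶ × 0.45 / (4 × 5.67×10⁻⁸)]^(1/4) = (1.99×10¹²)^(1/4) = 1190 K.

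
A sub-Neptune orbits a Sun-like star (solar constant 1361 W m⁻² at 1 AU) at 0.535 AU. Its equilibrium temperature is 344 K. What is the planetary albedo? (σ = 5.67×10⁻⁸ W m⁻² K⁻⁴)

Flux at 0.535 AU: S = 1361/0.535² = 4760 W m⁻².
From T_eq⁴ = S(1−A)/(4σ): 1−A = 4σT_eq⁴/S.
1−A = 4 × 5.67×10⁻⁸ × (344)⁴ / 4760 = 0.668.

A ≈ 0.33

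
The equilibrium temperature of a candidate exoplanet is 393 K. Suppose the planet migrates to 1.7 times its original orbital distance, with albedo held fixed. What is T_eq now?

T_eq ∝ L^(1/4) · d^(−1/2).
T′ = 393 / 1.7^(1/2) = 301 K.

T_eq ≈ 301 K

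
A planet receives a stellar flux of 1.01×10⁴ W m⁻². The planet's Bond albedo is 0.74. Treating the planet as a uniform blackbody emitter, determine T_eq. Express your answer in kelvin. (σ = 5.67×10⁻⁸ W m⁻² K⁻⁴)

T_eq ≈ 328 K

Energy balance: absorbed = emitted ⇒ πR²·S(1−A) = 4πR²·σT_eq⁴, so T_eq⁴ = S(1−A)/(4σ).
T_eq = [1.01×10⁴ × 0.26 / (4 × 5.67×10⁻⁸)]^(1/4) = (1.16×10¹⁰)^(1/4) = 328 K.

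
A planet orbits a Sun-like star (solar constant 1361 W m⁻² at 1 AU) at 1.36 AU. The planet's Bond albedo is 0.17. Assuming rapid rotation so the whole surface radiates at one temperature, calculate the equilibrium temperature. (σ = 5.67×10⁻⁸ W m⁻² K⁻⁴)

Flux at 1.36 AU: S = 1361/1.36² = 736 W m⁻².
Energy balance: absorbed = emitted ⇒ πR²·S(1−A) = 4πR²·σT_eq⁴, so T_eq⁴ = S(1−A)/(4σ).
T_eq = [736 × 0.83 / (4 × 5.67×10⁻⁸)]^(1/4) = (2.69×10⁹)^(1/4) = 228 K.

T_eq ≈ 228 K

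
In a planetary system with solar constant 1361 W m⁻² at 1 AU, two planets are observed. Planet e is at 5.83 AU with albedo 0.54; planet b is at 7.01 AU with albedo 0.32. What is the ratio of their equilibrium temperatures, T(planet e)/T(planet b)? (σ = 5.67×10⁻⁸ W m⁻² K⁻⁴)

T₁/T₂ ≈ 0.994

T_eq = [S₀(1−A)/(4σd²)]^(1/4), so T ∝ (1−A)^(1/4) / √d.
T₁ = [1361×0.46/(4×5.67×10⁻⁸×5.83²)]^(1/4) = 94.93 K.
T₂ = [1361×0.68/(4×5.67×10⁻⁸×7.01²)]^(1/4) = 95.46 K.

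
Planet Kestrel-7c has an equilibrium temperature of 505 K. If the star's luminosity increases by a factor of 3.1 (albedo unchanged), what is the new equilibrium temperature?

T_eq ≈ 670 K

T_eq ∝ L^(1/4) · d^(−1/2).
T′ = 505 × 3.1^(1/4) = 670 K.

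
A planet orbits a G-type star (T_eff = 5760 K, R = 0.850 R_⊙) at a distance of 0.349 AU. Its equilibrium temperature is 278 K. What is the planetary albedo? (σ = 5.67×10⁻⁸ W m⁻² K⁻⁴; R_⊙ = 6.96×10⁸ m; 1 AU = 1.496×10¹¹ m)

R_⋆ = 0.850 × 6.96×10⁸ = 5.92×10⁸ m.
d = 0.349 AU = 5.22×10¹⁰ m.
L = 4πR_⋆²σT_⋆⁴ = 4π(5.92×10⁸)² × 5.67×10⁻⁸ × (5760)⁴ = 2.74×10²⁶ W.
S = L/(4πd²) = 8010 W m⁻².
From T_eq⁴ = S(1−A)/(4σ): 1−A = 4σT_eq⁴/S.
1−A = 4 × 5.67×10⁻⁸ × (278)⁴ / 8010 = 0.169.

A ≈ 0.83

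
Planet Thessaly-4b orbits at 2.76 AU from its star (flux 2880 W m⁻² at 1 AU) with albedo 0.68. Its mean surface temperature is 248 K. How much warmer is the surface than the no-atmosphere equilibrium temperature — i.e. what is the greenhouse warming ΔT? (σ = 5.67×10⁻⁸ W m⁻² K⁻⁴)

S = 2880/2.76² = 378.1 W m⁻².
T_eq = [S(1−A)/(4σ)]^(1/4) = [378.1×0.32/(4×5.67×10⁻⁸)]^(1/4) = 152.0 K.
ΔT = T_surf − T_eq = 248 − 152.0.

ΔT ≈ 96.0 K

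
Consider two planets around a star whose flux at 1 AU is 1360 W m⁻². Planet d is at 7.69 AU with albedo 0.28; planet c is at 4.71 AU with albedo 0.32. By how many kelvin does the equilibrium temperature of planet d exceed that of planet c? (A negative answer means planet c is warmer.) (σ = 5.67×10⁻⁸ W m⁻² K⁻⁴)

ΔT ≈ -24.0 K

T_eq = [S₀(1−A)/(4σd²)]^(1/4), so T ∝ (1−A)^(1/4) / √d.
T₁ = [1360×0.72/(4×5.67×10⁻⁸×7.69²)]^(1/4) = 92.44 K.
T₂ = [1360×0.68/(4×5.67×10⁻⁸×4.71²)]^(1/4) = 116.44 K.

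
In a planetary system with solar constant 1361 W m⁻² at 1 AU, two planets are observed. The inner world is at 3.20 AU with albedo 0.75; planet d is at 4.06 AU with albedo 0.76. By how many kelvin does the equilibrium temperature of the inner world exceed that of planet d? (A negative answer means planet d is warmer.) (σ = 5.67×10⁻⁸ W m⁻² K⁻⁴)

T_eq = [S₀(1−A)/(4σd²)]^(1/4), so T ∝ (1−A)^(1/4) / √d.
T₁ = [1361×0.25/(4×5.67×10⁻⁸×3.20²)]^(1/4) = 110.02 K.
T₂ = [1361×0.24/(4×5.67×10⁻⁸×4.06²)]^(1/4) = 96.68 K.

ΔT ≈ 13.3 K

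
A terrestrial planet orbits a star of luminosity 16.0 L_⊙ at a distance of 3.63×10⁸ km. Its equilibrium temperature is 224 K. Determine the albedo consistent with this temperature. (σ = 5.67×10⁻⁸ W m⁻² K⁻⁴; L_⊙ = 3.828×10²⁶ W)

A ≈ 0.85

d = 3.63×10⁸ km = 3.63×10¹¹ m.
L = 16.0 × 3.828×10²⁶ = 6.12×10²⁷ W.
Flux: S = L/(4πd²) = 6.12×10²⁷/(4π×(3.63×10¹¹)²) = 3700 W m⁻².
From T_eq⁴ = S(1−A)/(4σ): 1−A = 4σT_eq⁴/S.
1−A = 4 × 5.67×10⁻⁸ × (224)⁴ / 3700 = 0.154.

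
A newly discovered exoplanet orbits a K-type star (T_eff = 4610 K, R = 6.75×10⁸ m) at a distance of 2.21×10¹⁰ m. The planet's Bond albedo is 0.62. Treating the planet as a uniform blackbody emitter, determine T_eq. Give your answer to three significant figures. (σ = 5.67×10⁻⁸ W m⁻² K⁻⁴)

L = 4πR_⋆²σT_⋆⁴ = 4π(6.75×10⁸)² × 5.67×10⁻⁸ × (4610)⁴ = 1.47×10²⁶ W.
S = L/(4πd²) = 2.39×10⁴ W m⁻².
Energy balance: absorbed = emitted ⇒ πR²·S(1−A) = 4πR²·σT_eq⁴, so T_eq⁴ = S(1−A)/(4σ).
T_eq = [2.39×10⁴ × 0.38 / (4 × 5.67×10⁻⁸)]^(1/4) = (4.00×10¹⁰)^(1/4) = 447 K.

T_eq ≈ 447 K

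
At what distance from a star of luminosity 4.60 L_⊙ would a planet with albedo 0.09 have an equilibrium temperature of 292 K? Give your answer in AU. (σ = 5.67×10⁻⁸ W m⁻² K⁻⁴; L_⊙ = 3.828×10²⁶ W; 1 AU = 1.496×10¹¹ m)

L = 4.60 × 3.828×10²⁶ = 1.76×10²⁷ W.
From T_eq⁴ = L(1−A)/(16πσd²): d = √[L(1−A)/(16πσT_eq⁴)].
d = √[1.76×10²⁷ × 0.91 / (16π × 5.67×10⁻⁸ × (292)⁴)] = 2.78×10¹¹ m = 1.86 AU.

d ≈ 1.86 AU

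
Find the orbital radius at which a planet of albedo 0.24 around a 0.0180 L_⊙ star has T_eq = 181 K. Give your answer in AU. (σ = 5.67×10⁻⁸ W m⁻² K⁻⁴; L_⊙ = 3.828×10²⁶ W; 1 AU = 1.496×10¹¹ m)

d ≈ 0.277 AU

L = 0.0180 × 3.828×10²⁶ = 6.89×10²⁴ W.
From T_eq⁴ = L(1−A)/(16πσd²): d = √[L(1−A)/(16πσT_eq⁴)].
d = √[6.89×10²⁴ × 0.76 / (16π × 5.67×10⁻⁸ × (181)⁴)] = 4.14×10¹⁰ m = 0.277 AU.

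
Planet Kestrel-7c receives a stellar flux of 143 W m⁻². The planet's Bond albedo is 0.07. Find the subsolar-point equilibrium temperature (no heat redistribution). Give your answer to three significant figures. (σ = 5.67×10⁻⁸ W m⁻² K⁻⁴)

T_ss ≈ 220 K

At the subsolar point the surface absorbs S(1−A) and emits σT⁴ per unit area — no factor of 4, since only the local patch is in balance.
T = [143 × 0.93 / 5.67×10⁻⁸]^(1/4) = (2.35×10⁹)^(1/4) = 220 K.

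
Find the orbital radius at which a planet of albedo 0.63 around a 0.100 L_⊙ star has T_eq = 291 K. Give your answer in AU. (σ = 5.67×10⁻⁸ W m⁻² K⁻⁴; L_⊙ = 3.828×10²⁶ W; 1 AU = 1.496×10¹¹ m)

L = 0.100 × 3.828×10²⁶ = 3.83×10²⁵ W.
From T_eq⁴ = L(1−A)/(16πσd²): d = √[L(1−A)/(16πσT_eq⁴)].
d = √[3.83×10²⁵ × 0.37 / (16π × 5.67×10⁻⁸ × (291)⁴)] = 2.63×10¹⁰ m = 0.176 AU.

d ≈ 0.176 AU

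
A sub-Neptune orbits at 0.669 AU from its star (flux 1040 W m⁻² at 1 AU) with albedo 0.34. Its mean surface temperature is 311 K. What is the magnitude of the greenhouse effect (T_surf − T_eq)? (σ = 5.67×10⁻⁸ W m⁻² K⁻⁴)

S = 1040/0.669² = 2324 W m⁻².
T_eq = [S(1−A)/(4σ)]^(1/4) = [2324×0.66/(4×5.67×10⁻⁸)]^(1/4) = 286.8 K.
ΔT = T_surf − T_eq = 311 − 286.8.

ΔT ≈ 24.2 K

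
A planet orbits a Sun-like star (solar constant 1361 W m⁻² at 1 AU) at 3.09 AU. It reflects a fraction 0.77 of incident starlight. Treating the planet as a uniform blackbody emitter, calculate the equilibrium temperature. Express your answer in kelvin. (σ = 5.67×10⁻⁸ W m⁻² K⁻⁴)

Flux at 3.09 AU: S = 1361/3.09² = 143 W m⁻².
Energy balance: absorbed = emitted ⇒ πR²·S(1−A) = 4πR²·σT_eq⁴, so T_eq⁴ = S(1−A)/(4σ).
T_eq = [143 × 0.23 / (4 × 5.67×10⁻⁸)]^(1/4) = (1.45×10⁸)^(1/4) = 110 K.

T_eq ≈ 110 K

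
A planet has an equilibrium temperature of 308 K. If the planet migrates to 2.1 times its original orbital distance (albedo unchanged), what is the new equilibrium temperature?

T_eq ≈ 213 K

T_eq ∝ L^(1/4) · d^(−1/2).
T′ = 308 / 2.1^(1/2) = 213 K.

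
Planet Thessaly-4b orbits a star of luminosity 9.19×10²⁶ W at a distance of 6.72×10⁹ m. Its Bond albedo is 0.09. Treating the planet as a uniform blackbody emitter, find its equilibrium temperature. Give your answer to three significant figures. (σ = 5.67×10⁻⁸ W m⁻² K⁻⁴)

T_eq ≈ 1600 K

Flux: S = L/(4πd²) = 9.19×10²⁶/(4π×(6.72×10⁹)²) = 1.62×10⁶ W m⁻².
Energy balance: absorbed = emitted ⇒ πR²·S(1−A) = 4πR²·σT_eq⁴, so T_eq⁴ = S(1−A)/(4σ).
T_eq = [1.62×10⁶ × 0.91 / (4 × 5.67×10⁻⁸)]^(1/4) = (6.50×10¹²)^(1/4) = 1600 K.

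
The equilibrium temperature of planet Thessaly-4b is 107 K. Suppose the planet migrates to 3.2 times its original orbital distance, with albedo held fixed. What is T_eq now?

T_eq ∝ L^(1/4) · d^(−1/2).
T′ = 107 / 3.2^(1/2) = 59.8 K.

T_eq ≈ 59.8 K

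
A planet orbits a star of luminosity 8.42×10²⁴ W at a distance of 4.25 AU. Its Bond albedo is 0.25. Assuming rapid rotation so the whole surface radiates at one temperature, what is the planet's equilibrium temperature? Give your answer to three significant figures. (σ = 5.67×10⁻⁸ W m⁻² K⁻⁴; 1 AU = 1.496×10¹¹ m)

T_eq ≈ 48.4 K

d = 4.25 AU = 6.36×10¹¹ m.
Flux: S = L/(4πd²) = 8.42×10²⁴/(4π×(6.36×10¹¹)²) = 1.66 W m⁻².
Energy balance: absorbed = emitted ⇒ πR²·S(1−A) = 4πR²·σT_eq⁴, so T_eq⁴ = S(1−A)/(4σ).
T_eq = [1.66 × 0.75 / (4 × 5.67×10⁻⁸)]^(1/4) = (5.48×10⁶)^(1/4) = 48.4 K.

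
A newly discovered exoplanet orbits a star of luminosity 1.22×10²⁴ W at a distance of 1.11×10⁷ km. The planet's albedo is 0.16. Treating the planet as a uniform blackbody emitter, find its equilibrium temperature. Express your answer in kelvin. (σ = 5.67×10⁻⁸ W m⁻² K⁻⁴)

d = 1.11×10⁷ km = 1.11×10¹⁰ m.
Flux: S = L/(4πd²) = 1.22×10²⁴/(4π×(1.11×10¹⁰)²) = 788 W m⁻².
Energy balance: absorbed = emitted ⇒ πR²·S(1−A) = 4πR²·σT_eq⁴, so T_eq⁴ = S(1−A)/(4σ).
T_eq = [788 × 0.84 / (4 × 5.67×10⁻⁸)]^(1/4) = (2.92×10⁹)^(1/4) = 232 K.

T_eq ≈ 232 K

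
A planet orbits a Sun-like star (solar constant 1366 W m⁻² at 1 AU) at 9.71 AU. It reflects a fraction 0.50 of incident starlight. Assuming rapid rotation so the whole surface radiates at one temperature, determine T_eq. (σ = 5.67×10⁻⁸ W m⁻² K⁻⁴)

Flux at 9.71 AU: S = 1366/9.71² = 14.5 W m⁻².
Energy balance: absorbed = emitted ⇒ πR²·S(1−A) = 4πR²·σT_eq⁴, so T_eq⁴ = S(1−A)/(4σ).
T_eq = [14.5 × 0.50 / (4 × 5.67×10⁻⁸)]^(1/4) = (3.19×10⁷)^(1/4) = 75.2 K.

T_eq ≈ 75.2 K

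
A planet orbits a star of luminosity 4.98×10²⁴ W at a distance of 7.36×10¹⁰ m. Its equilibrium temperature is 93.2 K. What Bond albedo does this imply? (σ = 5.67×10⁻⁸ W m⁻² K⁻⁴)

Flux: S = L/(4πd²) = 4.98×10²⁴/(4π×(7.36×10¹⁰)²) = 73.2 W m⁻².
From T_eq⁴ = S(1−A)/(4σ): 1−A = 4σT_eq⁴/S.
1−A = 4 × 5.67×10⁻⁸ × (93.2)⁴ / 73.2 = 0.234.

A ≈ 0.77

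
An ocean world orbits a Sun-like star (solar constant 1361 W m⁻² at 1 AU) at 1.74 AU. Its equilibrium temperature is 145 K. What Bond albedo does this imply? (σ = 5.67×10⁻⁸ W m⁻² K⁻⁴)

Flux at 1.74 AU: S = 1361/1.74² = 450 W m⁻².
From T_eq⁴ = S(1−A)/(4σ): 1−A = 4σT_eq⁴/S.
1−A = 4 × 5.67×10⁻⁸ × (145)⁴ / 450 = 0.223.

A ≈ 0.78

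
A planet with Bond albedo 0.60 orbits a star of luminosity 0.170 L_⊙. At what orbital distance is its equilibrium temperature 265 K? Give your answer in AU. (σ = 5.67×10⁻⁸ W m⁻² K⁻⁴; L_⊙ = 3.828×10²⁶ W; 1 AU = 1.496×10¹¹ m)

L = 0.170 × 3.828×10²⁶ = 6.51×10²⁵ W.
From T_eq⁴ = L(1−A)/(16πσd²): d = √[L(1−A)/(16πσT_eq⁴)].
d = √[6.51×10²⁵ × 0.40 / (16π × 5.67×10⁻⁸ × (265)⁴)] = 4.30×10¹⁰ m = 0.288 AU.

d ≈ 0.288 AU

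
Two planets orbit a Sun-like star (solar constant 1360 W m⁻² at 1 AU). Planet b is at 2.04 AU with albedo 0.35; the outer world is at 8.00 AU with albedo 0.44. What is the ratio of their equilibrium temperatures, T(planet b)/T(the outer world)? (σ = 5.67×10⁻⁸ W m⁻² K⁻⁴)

T_eq = [S₀(1−A)/(4σd²)]^(1/4), so T ∝ (1−A)^(1/4) / √d.
T₁ = [1360×0.65/(4×5.67×10⁻⁸×2.04²)]^(1/4) = 174.94 K.
T₂ = [1360×0.56/(4×5.67×10⁻⁸×8.00²)]^(1/4) = 85.11 K.

T₁/T₂ ≈ 2.055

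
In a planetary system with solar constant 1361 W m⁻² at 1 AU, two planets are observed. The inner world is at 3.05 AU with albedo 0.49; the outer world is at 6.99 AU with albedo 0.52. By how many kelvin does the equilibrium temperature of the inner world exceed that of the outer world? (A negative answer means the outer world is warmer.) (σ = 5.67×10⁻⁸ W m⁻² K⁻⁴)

ΔT ≈ 47.1 K

T_eq = [S₀(1−A)/(4σd²)]^(1/4), so T ∝ (1−A)^(1/4) / √d.
T₁ = [1361×0.51/(4×5.67×10⁻⁸×3.05²)]^(1/4) = 134.68 K.
T₂ = [1361×0.48/(4×5.67×10⁻⁸×6.99²)]^(1/4) = 87.62 K.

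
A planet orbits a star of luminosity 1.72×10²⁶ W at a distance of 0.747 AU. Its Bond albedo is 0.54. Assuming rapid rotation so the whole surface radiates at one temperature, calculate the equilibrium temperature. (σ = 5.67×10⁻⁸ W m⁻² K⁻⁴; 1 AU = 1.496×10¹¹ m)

T_eq ≈ 217 K

d = 0.747 AU = 1.12×10¹¹ m.
Flux: S = L/(4πd²) = 1.72×10²⁶/(4π×(1.12×10¹¹)²) = 1100 W m⁻².
Energy balance: absorbed = emitted ⇒ πR²·S(1−A) = 4πR²·σT_eq⁴, so T_eq⁴ = S(1−A)/(4σ).
T_eq = [1100 × 0.46 / (4 × 5.67×10⁻⁸)]^(1/4) = (2.22×10⁹)^(1/4) = 217 K.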